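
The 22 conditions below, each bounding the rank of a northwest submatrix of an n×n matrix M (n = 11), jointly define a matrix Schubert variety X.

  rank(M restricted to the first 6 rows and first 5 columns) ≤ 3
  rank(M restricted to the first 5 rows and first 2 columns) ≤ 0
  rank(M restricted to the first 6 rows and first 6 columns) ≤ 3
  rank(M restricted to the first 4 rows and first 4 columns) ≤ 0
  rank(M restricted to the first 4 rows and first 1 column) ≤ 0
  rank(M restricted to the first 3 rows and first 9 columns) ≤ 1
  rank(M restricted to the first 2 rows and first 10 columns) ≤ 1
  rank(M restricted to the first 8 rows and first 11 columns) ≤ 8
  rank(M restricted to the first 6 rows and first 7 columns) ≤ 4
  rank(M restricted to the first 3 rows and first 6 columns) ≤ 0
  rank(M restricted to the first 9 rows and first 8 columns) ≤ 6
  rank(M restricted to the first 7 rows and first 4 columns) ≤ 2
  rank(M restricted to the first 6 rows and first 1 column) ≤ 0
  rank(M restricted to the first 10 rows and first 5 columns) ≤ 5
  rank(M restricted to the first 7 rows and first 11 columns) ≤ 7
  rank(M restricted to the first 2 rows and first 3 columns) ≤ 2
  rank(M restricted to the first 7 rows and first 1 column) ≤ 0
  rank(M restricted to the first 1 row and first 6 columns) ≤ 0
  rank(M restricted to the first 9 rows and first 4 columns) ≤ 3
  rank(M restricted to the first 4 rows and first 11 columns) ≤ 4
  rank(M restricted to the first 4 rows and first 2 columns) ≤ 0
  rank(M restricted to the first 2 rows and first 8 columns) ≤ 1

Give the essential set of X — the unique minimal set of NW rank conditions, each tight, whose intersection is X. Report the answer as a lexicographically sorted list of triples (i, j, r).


Reconstructing r_w from the 22 given conditions:

  row 1: 0 0 0 0 0 0 1 1 1 1 1
  row 2: 0 0 0 0 0 0 1 1 1 1 2
  row 3: 0 0 0 0 0 0 1 1 1 2 3
  row 4: 0 0 0 0 1 1 2 2 2 3 4
  row 5: 0 0 1 1 2 2 3 3 3 4 5
  row 6: 0 1 2 2 3 3 4 4 4 5 6
  row 7: 0 1 2 2 3 4 5 5 5 6 7
  row 8: 1 2 3 3 4 5 6 6 6 7 8
  row 9: 1 2 3 3 4 5 6 6 7 8 9
  row 10: 1 2 3 4 5 6 7 7 8 9 10
  row 11: 1 2 3 4 5 6 7 8 9 10 11

the unique w with this rank table is (7, 11, 10, 5, 3, 2, 6, 1, 9, 4, 8).

9 SE-corners of the 34-cell Rothe diagram give Ess(w):

[(2, 10, 1), (3, 6, 0), (3, 9, 1), (4, 4, 0), (5, 2, 0), (7, 1, 0), (7, 4, 2), (9, 4, 3), (9, 8, 6)]


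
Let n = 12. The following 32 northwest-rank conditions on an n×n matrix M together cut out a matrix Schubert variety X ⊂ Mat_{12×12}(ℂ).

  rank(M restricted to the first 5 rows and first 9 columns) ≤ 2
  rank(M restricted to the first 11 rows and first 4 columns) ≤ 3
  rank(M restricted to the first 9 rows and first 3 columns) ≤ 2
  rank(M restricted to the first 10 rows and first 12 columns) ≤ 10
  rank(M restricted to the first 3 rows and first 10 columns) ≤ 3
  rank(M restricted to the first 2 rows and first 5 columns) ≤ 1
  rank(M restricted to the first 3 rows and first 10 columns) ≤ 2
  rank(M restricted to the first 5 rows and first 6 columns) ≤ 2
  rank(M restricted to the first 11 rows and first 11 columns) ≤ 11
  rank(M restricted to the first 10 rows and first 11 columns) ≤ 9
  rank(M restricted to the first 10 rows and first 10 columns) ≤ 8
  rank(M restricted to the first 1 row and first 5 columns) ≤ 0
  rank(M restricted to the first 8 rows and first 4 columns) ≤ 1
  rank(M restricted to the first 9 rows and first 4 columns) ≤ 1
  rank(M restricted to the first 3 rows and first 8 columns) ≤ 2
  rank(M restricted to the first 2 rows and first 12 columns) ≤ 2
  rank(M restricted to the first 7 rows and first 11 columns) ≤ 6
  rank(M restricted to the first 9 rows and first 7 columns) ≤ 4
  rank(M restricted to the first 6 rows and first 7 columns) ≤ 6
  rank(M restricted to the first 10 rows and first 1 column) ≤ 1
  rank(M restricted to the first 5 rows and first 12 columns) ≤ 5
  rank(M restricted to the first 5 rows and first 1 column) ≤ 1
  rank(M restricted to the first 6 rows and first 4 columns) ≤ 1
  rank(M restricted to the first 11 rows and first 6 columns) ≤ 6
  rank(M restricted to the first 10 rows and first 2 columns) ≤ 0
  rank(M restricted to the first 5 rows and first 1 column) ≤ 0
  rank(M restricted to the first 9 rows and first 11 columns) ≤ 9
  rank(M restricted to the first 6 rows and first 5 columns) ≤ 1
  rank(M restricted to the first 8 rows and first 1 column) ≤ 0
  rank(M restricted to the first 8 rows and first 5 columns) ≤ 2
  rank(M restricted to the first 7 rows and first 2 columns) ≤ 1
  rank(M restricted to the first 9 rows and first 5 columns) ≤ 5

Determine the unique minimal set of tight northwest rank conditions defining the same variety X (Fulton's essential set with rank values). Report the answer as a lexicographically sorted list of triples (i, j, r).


Computing R[i][j] = min implied NW-rank bound (n=12, 32 conditions):

  row 1: 0 | 0 | 0 | 0 | 0 | 1 | 1 | 1 | 1 | 1 | 1 | 1
  row 2: 0 | 0 | 1 | 1 | 1 | 2 | 2 | 2 | 2 | 2 | 2 | 2
  row 3: 0 | 0 | 1 | 1 | 1 | 2 | 2 | 2 | 2 | 2 | 3 | 3
  row 4: 0 | 0 | 1 | 1 | 1 | 2 | 2 | 2 | 2 | 3 | 4 | 4
  row 5: 0 | 0 | 1 | 1 | 1 | 2 | 2 | 2 | 2 | 3 | 4 | 5
  row 6: 0 | 0 | 1 | 1 | 1 | 2 | 3 | 3 | 3 | 4 | 5 | 6
  row 7: 0 | 0 | 1 | 1 | 2 | 3 | 4 | 4 | 4 | 5 | 6 | 7
  row 8: 0 | 0 | 1 | 1 | 2 | 3 | 4 | 5 | 5 | 6 | 7 | 8
  row 9: 0 | 0 | 1 | 1 | 2 | 3 | 4 | 5 | 6 | 7 | 8 | 9
  row 10: 0 | 0 | 1 | 2 | 3 | 4 | 5 | 6 | 7 | 8 | 9 | 10
  row 11: 1 | 1 | 2 | 3 | 4 | 5 | 6 | 7 | 8 | 9 | 10 | 11
  row 12: 1 | 2 | 3 | 4 | 5 | 6 | 7 | 8 | 9 | 10 | 11 | 12

hence w(1..12) = (6, 3, 11, 10, 12, 7, 5, 8, 9, 4, 1, 2).

Fulton essential set (6 of the 44 Rothe cells):

[(1, 5, 0), (3, 10, 2), (5, 9, 2), (6, 5, 1), (9, 4, 1), (10, 2, 0)]


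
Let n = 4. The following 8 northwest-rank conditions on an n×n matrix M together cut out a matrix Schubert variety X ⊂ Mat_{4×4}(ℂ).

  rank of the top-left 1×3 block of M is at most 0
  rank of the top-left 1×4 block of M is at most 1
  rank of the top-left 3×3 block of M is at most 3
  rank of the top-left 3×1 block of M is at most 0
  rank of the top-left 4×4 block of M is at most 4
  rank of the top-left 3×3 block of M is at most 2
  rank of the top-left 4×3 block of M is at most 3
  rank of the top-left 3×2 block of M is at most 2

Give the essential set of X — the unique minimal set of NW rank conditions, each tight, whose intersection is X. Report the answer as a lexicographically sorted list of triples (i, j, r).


Computing R[i][j] = min implied NW-rank bound (n=4, 8 conditions):

  R[1]: 0, 0, 0, 1
  R[2]: 0, 1, 1, 2
  R[3]: 0, 1, 2, 3
  R[4]: 1, 2, 3, 4

so w = (4, 2, 3, 1).

Fulton essential set (2 of the 5 Rothe cells):

[(1, 3, 0), (3, 1, 0)]


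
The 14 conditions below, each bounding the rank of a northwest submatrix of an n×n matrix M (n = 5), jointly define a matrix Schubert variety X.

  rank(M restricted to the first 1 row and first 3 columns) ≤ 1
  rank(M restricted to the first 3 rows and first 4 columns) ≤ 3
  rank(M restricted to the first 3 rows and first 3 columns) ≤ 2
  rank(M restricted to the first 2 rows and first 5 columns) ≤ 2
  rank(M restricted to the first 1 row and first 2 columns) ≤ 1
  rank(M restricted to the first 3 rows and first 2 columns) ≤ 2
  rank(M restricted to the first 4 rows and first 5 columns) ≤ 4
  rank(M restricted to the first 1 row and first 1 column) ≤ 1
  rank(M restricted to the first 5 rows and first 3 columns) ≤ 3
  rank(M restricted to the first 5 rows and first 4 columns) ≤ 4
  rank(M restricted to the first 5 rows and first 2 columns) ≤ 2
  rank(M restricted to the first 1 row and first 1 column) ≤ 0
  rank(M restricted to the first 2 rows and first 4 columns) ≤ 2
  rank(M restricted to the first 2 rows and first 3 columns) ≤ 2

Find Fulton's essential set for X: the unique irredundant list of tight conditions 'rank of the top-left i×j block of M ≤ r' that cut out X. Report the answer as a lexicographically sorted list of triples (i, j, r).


The tightest implied rank at each (i,j), from the 14 conditions:

  R[1]: 0 1 1 1 1
  R[2]: 1 2 2 2 2
  R[3]: 1 2 2 3 3
  R[4]: 1 2 3 4 4
  R[5]: 1 2 3 4 5

the unique w with this rank table is (2, 1, 4, 3, 5).

2 SE-corners of the 2-cell Rothe diagram give Ess(w):

[(1, 1, 0), (3, 3, 2)]


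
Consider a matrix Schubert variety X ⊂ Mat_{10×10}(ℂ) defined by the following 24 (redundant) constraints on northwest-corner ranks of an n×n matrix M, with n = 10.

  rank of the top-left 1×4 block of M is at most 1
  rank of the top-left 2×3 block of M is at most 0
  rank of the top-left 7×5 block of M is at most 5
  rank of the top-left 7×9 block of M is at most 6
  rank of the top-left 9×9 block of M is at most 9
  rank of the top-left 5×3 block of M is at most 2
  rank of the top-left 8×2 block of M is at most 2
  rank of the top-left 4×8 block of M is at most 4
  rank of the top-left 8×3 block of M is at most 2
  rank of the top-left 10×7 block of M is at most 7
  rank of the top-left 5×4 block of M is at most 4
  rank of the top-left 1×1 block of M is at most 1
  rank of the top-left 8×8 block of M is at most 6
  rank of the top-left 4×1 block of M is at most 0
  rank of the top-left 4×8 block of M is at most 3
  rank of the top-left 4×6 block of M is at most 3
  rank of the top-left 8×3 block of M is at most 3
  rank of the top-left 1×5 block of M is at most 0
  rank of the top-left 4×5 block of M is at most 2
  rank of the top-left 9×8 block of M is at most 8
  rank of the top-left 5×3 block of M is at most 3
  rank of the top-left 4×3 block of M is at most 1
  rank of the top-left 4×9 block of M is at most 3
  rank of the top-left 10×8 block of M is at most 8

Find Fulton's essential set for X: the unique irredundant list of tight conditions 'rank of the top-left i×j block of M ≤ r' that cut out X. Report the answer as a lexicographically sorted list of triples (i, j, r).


Propagating the 24 rank bounds to every northwest block:

  row 1: 0, 0, 0, 0, 0, 1, 1, 1, 1, 1
  row 2: 0, 0, 0, 1, 1, 2, 2, 2, 2, 2
  row 3: 0, 1, 1, 2, 2, 3, 3, 3, 3, 3
  row 4: 0, 1, 1, 2, 2, 3, 3, 3, 3, 4
  row 5: 1, 2, 2, 3, 3, 4, 4, 4, 4, 5
  row 6: 1, 2, 2, 3, 4, 5, 5, 5, 5, 6
  row 7: 1, 2, 2, 3, 4, 5, 6, 6, 6, 7
  row 8: 1, 2, 2, 3, 4, 5, 6, 6, 7, 8
  row 9: 1, 2, 3, 4, 5, 6, 7, 7, 8, 9
  row 10: 1, 2, 3, 4, 5, 6, 7, 8, 9, 10

the unique w with this rank table is (6, 4, 2, 10, 1, 5, 7, 9, 3, 8).

D(w) has 19 cells with 8 SE-corners; essential set:

[(1, 5, 0), (2, 3, 0), (4, 1, 0), (4, 3, 1), (4, 5, 2), (4, 9, 3), (8, 3, 2), (8, 8, 6)]


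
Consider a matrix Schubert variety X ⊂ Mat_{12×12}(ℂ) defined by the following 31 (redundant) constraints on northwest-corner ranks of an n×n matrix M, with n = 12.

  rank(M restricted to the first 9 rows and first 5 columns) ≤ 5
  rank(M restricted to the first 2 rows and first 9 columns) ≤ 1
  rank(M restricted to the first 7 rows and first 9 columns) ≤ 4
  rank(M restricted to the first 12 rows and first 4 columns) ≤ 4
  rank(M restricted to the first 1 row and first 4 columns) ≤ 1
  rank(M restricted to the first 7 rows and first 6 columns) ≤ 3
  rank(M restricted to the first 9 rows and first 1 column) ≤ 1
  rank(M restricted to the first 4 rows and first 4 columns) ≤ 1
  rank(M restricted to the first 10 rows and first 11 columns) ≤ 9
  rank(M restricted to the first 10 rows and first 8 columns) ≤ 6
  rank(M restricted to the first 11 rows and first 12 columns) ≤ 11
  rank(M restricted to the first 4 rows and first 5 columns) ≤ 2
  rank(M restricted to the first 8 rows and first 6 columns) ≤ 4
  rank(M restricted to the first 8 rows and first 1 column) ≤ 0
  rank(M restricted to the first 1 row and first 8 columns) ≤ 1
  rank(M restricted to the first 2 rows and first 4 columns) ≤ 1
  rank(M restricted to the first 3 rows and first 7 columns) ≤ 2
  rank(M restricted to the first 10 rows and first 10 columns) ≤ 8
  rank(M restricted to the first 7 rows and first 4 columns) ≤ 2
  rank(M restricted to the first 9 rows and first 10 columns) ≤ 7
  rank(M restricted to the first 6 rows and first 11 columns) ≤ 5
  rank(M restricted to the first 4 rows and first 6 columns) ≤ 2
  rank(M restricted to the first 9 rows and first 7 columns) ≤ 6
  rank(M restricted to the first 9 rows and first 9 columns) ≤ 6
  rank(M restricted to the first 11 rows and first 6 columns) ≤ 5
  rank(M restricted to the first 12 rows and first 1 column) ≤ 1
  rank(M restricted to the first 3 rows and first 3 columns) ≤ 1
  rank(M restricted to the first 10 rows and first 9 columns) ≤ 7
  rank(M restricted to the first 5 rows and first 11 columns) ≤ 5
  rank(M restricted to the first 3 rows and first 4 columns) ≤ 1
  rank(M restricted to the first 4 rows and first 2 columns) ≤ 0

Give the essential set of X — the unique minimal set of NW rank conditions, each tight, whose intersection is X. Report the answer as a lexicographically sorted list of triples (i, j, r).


Computing R[i][j] = min implied NW-rank bound (n=12, 31 conditions):

  row 1: 0 0 1 1 1 1 1 1 1 1 1 1
  row 2: 0 0 1 1 1 1 1 1 1 2 2 2
  row 3: 0 0 1 1 2 2 2 2 2 3 3 3
  row 4: 0 0 1 1 2 2 3 3 3 4 4 4
  row 5: 0 1 2 2 3 3 4 4 4 5 5 5
  row 6: 0 1 2 2 3 3 4 4 4 5 5 6
  row 7: 0 1 2 2 3 3 4 4 4 5 6 7
  row 8: 0 1 2 3 4 4 5 5 5 6 7 8
  row 9: 1 2 3 4 5 5 6 6 6 7 8 9
  row 10: 1 2 3 4 5 5 6 6 7 8 9 10
  row 11: 1 2 3 4 5 5 6 7 8 9 10 11
  row 12: 1 2 3 4 5 6 7 8 9 10 11 12

so w = (3, 10, 5, 7, 2, 12, 11, 4, 1, 9, 8, 6).

11 SE-corners of the 33-cell Rothe diagram give Ess(w):

[(2, 9, 1), (4, 2, 0), (4, 4, 1), (4, 6, 2), (6, 11, 5), (7, 4, 2), (7, 6, 3), (7, 9, 4), (8, 1, 0), (10, 8, 6), (11, 6, 5)]


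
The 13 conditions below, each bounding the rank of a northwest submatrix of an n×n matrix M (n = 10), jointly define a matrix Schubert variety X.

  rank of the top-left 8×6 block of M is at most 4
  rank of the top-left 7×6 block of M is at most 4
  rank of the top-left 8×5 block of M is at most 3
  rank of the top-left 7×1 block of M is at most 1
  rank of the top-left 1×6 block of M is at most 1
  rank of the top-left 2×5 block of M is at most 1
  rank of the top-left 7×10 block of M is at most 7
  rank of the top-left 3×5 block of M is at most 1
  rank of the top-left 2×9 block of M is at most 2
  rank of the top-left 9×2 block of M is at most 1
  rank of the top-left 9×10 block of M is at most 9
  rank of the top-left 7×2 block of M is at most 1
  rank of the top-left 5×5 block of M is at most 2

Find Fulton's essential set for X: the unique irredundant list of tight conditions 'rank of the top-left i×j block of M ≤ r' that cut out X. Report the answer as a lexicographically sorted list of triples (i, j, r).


Propagating the 13 rank bounds to every northwest block:

  row 1: 1 | 1 | 1 | 1 | 1 | 1 | 1 | 1 | 1 | 1
  row 2: 1 | 1 | 1 | 1 | 1 | 2 | 2 | 2 | 2 | 2
  row 3: 1 | 1 | 1 | 1 | 1 | 2 | 3 | 3 | 3 | 3
  row 4: 1 | 1 | 2 | 2 | 2 | 3 | 4 | 4 | 4 | 4
  row 5: 1 | 1 | 2 | 2 | 2 | 3 | 4 | 5 | 5 | 5
  row 6: 1 | 1 | 2 | 3 | 3 | 4 | 5 | 6 | 6 | 6
  row 7: 1 | 1 | 2 | 3 | 3 | 4 | 5 | 6 | 7 | 7
  row 8: 1 | 1 | 2 | 3 | 3 | 4 | 5 | 6 | 7 | 8
  row 9: 1 | 1 | 2 | 3 | 4 | 5 | 6 | 7 | 8 | 9
  row 10: 1 | 2 | 3 | 4 | 5 | 6 | 7 | 8 | 9 | 10

reading off 1-entries of Δ²R: w = (1, 6, 7, 3, 8, 4, 9, 10, 5, 2).

Fulton essential set (4 of the 18 Rothe cells):

[(3, 5, 1), (5, 5, 2), (8, 5, 3), (9, 2, 1)]


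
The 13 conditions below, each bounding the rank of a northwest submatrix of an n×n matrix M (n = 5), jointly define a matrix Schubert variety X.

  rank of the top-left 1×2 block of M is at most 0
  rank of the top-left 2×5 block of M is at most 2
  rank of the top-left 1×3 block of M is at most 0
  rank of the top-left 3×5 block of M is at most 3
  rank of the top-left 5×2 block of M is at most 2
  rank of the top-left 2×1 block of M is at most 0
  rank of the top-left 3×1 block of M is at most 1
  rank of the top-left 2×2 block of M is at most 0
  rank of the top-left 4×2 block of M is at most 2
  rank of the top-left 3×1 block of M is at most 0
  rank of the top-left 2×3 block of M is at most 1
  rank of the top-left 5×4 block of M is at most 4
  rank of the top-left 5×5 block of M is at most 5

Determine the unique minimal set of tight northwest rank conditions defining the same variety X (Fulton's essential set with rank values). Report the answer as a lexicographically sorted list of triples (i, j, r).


Propagating the 13 rank bounds to every northwest block:

  0, 0, 0, 1, 1
  0, 0, 1, 2, 2
  0, 1, 2, 3, 3
  1, 2, 3, 4, 4
  1, 2, 3, 4, 5

so w = (4, 3, 2, 1, 5).

Fulton essential set (3 of the 6 Rothe cells):

[(1, 3, 0), (2, 2, 0), (3, 1, 0)]


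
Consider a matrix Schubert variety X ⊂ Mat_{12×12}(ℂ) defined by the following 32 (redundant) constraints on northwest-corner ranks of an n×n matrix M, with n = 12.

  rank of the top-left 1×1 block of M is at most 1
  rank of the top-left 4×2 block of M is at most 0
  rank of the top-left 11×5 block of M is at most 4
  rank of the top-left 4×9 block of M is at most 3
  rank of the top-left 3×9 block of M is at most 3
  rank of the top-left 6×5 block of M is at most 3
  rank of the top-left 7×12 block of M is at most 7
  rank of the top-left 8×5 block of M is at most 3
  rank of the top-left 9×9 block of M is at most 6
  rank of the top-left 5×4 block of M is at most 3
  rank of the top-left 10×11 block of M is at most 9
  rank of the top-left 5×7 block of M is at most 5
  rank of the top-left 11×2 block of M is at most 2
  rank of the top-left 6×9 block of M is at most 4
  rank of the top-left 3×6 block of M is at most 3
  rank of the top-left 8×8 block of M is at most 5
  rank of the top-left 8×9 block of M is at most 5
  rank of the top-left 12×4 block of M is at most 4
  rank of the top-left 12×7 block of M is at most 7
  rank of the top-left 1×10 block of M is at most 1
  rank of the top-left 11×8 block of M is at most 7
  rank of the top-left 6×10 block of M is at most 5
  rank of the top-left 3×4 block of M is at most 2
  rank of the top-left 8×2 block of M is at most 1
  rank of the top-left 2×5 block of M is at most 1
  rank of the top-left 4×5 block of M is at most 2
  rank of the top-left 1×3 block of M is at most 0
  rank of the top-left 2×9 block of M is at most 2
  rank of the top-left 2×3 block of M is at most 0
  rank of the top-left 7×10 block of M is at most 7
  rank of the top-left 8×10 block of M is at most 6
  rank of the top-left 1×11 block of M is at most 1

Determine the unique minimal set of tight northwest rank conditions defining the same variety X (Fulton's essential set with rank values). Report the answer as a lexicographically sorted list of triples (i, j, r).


Reconstructing r_w from the 32 given conditions:

  i=1: 0 | 0 | 0 | 1 | 1 | 1 | 1 | 1 | 1 | 1 | 1 | 1
  i=2: 0 | 0 | 0 | 1 | 1 | 2 | 2 | 2 | 2 | 2 | 2 | 2
  i=3: 0 | 0 | 1 | 2 | 2 | 3 | 3 | 3 | 3 | 3 | 3 | 3
  i=4: 0 | 0 | 1 | 2 | 2 | 3 | 3 | 3 | 3 | 4 | 4 | 4
  i=5: 1 | 1 | 2 | 3 | 3 | 4 | 4 | 4 | 4 | 5 | 5 | 5
  i=6: 1 | 1 | 2 | 3 | 3 | 4 | 4 | 4 | 4 | 5 | 6 | 6
  i=7: 1 | 1 | 2 | 3 | 3 | 4 | 5 | 5 | 5 | 6 | 7 | 7
  i=8: 1 | 1 | 2 | 3 | 3 | 4 | 5 | 5 | 5 | 6 | 7 | 8
  i=9: 1 | 2 | 3 | 4 | 4 | 5 | 6 | 6 | 6 | 7 | 8 | 9
  i=10: 1 | 2 | 3 | 4 | 4 | 5 | 6 | 7 | 7 | 8 | 9 | 10
  i=11: 1 | 2 | 3 | 4 | 4 | 5 | 6 | 7 | 8 | 9 | 10 | 11
  i=12: 1 | 2 | 3 | 4 | 5 | 6 | 7 | 8 | 9 | 10 | 11 | 12

the unique w with this rank table is (4, 6, 3, 10, 1, 11, 7, 12, 2, 8, 9, 5).

|D(w)|=28, |Ess(w)|=10:

[(2, 3, 0), (2, 5, 1), (4, 2, 0), (4, 5, 2), (4, 9, 3), (6, 9, 4), (8, 2, 1), (8, 5, 3), (8, 9, 5), (11, 5, 4)]


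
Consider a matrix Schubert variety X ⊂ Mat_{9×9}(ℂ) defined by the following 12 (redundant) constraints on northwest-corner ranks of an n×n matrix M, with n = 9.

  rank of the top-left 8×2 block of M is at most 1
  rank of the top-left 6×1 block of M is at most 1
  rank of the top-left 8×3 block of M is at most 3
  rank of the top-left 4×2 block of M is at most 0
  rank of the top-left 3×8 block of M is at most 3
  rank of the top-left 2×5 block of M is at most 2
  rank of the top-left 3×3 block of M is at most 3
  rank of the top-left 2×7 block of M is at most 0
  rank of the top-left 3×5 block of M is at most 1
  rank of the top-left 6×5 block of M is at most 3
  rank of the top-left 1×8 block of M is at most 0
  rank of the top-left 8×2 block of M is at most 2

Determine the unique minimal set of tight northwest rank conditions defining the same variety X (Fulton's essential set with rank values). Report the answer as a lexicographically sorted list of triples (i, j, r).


Recovering R(i,j) via the rank-extension bound from the 12 conditions:

  0 0 0 0 0 0 0 0 1
  0 0 0 0 0 0 0 1 2
  0 0 1 1 1 1 1 2 3
  0 0 1 2 2 2 2 3 4
  1 1 2 3 3 3 3 4 5
  1 1 2 3 3 4 4 5 6
  1 1 2 3 4 5 5 6 7
  1 1 2 3 4 5 6 7 8
  1 2 3 4 5 6 7 8 9

second differences of R give the permutation w = (9, 8, 3, 4, 1, 6, 5, 7, 2).

ℓ(w)=23; the 5 essential cells (i,j,r):

[(1, 8, 0), (2, 7, 0), (4, 2, 0), (6, 5, 3), (8, 2, 1)]


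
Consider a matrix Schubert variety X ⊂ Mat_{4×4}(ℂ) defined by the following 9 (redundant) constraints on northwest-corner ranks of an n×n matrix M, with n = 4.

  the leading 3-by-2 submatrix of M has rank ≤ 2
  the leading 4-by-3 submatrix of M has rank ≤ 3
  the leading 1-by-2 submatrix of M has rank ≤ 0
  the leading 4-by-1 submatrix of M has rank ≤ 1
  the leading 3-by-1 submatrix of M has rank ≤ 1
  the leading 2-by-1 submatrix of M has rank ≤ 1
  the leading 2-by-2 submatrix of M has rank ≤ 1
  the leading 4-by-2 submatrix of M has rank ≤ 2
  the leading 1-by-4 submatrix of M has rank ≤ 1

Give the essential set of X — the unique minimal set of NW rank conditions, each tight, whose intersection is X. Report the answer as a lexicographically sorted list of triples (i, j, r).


Reconstructing r_w from the 9 given conditions:

  i=1: 0, 0, 1, 1
  i=2: 1, 1, 2, 2
  i=3: 1, 2, 3, 3
  i=4: 1, 2, 3, 4

hence w(1..4) = (3, 1, 2, 4).

1 SE-corner of the 2-cell Rothe diagram gives Ess(w):

[(1, 2, 0)]


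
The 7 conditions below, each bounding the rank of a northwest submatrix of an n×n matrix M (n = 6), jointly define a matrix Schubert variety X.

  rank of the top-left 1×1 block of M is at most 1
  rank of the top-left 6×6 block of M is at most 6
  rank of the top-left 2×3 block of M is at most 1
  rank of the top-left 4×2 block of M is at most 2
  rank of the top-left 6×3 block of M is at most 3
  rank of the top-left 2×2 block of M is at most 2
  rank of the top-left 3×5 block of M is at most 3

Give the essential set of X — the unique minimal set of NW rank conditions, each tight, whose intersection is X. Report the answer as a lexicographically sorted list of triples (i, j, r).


The tightest implied rank at each (i,j), from the 7 conditions:

  row 1: 1, 1, 1, 1, 1, 1
  row 2: 1, 1, 1, 2, 2, 2
  row 3: 1, 2, 2, 3, 3, 3
  row 4: 1, 2, 3, 4, 4, 4
  row 5: 1, 2, 3, 4, 5, 5
  row 6: 1, 2, 3, 4, 5, 6

second differences of R give the permutation w = (1, 4, 2, 3, 5, 6).

Fulton essential set (1 of the 2 Rothe cells):

[(2, 3, 1)]


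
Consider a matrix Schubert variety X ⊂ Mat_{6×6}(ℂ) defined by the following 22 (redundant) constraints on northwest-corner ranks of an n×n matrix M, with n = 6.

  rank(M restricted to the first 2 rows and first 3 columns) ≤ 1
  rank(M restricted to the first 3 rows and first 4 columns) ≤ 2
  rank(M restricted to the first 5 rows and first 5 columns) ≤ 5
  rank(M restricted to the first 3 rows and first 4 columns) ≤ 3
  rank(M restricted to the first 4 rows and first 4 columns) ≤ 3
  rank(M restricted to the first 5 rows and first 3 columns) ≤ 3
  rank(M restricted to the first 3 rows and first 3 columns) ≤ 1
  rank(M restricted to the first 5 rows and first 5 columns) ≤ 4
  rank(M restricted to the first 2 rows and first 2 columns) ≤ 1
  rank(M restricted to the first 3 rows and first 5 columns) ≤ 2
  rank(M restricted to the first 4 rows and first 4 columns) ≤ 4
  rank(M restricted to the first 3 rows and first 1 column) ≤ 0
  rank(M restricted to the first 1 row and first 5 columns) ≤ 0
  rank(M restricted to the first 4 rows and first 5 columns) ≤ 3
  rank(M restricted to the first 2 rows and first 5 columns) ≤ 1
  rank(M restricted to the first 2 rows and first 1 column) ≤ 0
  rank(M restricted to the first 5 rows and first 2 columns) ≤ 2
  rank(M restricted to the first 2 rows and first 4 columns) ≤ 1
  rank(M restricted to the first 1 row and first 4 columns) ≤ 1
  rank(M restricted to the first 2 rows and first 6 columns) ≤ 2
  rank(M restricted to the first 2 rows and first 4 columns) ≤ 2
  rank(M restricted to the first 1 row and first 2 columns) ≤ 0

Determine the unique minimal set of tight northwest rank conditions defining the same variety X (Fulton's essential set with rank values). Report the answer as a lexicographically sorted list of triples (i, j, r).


Propagating the 22 rank bounds to every northwest block:

  i=1: 0 | 0 | 0 | 0 | 0 | 1
  i=2: 0 | 1 | 1 | 1 | 1 | 2
  i=3: 0 | 1 | 1 | 2 | 2 | 3
  i=4: 1 | 2 | 2 | 3 | 3 | 4
  i=5: 1 | 2 | 3 | 4 | 4 | 5
  i=6: 1 | 2 | 3 | 4 | 5 | 6

the unique w with this rank table is (6, 2, 4, 1, 3, 5).

D(w) has 8 cells with 3 SE-corners; essential set:

[(1, 5, 0), (3, 1, 0), (3, 3, 1)]


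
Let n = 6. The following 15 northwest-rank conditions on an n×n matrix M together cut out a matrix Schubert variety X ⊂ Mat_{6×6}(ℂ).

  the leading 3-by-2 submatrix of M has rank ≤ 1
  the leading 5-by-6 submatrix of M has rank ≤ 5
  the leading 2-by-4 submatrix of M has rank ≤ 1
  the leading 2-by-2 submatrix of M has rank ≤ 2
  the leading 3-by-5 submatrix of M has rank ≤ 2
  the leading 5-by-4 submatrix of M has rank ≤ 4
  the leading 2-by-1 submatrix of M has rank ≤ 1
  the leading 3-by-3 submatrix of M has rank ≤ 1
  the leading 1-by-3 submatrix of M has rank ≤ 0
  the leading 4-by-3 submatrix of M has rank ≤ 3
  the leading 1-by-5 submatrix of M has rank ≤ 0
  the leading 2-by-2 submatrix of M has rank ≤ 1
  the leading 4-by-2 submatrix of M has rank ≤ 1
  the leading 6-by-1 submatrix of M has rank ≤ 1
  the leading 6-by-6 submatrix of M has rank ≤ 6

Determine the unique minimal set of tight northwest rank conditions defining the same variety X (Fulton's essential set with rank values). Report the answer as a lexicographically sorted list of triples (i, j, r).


Propagating the 15 rank bounds to every northwest block:

  0 | 0 | 0 | 0 | 0 | 1
  1 | 1 | 1 | 1 | 1 | 2
  1 | 1 | 1 | 2 | 2 | 3
  1 | 1 | 2 | 3 | 3 | 4
  1 | 2 | 3 | 4 | 4 | 5
  1 | 2 | 3 | 4 | 5 | 6

second differences of R give the permutation w = (6, 1, 4, 3, 2, 5).

3 SE-corners of the 8-cell Rothe diagram give Ess(w):

[(1, 5, 0), (3, 3, 1), (4, 2, 1)]


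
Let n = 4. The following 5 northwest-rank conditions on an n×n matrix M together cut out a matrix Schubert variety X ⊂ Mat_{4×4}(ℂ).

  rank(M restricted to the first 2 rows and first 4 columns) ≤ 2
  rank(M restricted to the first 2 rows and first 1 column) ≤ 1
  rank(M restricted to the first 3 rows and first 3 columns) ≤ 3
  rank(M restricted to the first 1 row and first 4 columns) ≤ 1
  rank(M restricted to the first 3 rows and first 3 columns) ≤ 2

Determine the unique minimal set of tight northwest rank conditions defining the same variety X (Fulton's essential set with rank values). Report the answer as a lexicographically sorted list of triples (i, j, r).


The tightest implied rank at each (i,j), from the 5 conditions:

  row 1: 1  1  1  1
  row 2: 1  2  2  2
  row 3: 1  2  2  3
  row 4: 1  2  3  4

reading off 1-entries of Δ²R: w = (1, 2, 4, 3).

D(w) has 1 cell with 1 SE-corner; essential set:

[(3, 3, 2)]


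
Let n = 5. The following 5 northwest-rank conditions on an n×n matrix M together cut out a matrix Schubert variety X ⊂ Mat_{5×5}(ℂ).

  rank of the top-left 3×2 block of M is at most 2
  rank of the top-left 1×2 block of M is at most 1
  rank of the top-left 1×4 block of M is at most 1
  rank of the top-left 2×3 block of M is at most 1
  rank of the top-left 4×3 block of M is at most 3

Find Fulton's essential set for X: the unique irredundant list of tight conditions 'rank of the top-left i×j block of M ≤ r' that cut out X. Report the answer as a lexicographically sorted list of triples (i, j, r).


Propagating the 5 rank bounds to every northwest block:

  1  1  1  1  1
  1  1  1  2  2
  1  2  2  3  3
  1  2  3  4  4
  1  2  3  4  5

so w = (1, 4, 2, 3, 5).

1 SE-corner of the 2-cell Rothe diagram gives Ess(w):

[(2, 3, 1)]


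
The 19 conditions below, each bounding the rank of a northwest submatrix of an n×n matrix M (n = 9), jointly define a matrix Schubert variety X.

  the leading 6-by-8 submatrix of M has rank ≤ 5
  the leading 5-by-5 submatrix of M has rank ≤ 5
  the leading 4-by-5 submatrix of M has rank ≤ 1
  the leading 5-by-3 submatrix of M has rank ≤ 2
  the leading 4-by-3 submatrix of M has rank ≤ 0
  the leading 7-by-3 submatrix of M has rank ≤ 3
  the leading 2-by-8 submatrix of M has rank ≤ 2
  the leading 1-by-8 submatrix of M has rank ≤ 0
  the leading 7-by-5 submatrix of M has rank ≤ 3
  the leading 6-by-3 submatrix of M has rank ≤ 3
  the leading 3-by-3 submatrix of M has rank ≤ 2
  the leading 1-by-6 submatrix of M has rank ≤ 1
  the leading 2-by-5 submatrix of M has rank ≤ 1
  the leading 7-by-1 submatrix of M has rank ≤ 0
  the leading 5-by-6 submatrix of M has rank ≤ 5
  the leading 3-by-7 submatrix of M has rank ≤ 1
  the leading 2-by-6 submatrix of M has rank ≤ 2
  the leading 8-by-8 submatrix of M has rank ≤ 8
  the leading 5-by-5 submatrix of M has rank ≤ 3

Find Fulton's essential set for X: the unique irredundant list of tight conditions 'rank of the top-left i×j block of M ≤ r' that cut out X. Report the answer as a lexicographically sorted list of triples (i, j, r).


Computing R[i][j] = min implied NW-rank bound (n=9, 19 conditions):

  R[1]: 0 0 0 0 0 0 0 0 1
  R[2]: 0 0 0 1 1 1 1 1 2
  R[3]: 0 0 0 1 1 1 1 2 3
  R[4]: 0 0 0 1 1 2 2 3 4
  R[5]: 0 1 1 2 2 3 3 4 5
  R[6]: 0 1 2 3 3 4 4 5 6
  R[7]: 0 1 2 3 3 4 5 6 7
  R[8]: 1 2 3 4 4 5 6 7 8
  R[9]: 1 2 3 4 5 6 7 8 9

the unique w with this rank table is (9, 4, 8, 6, 2, 3, 7, 1, 5).

|D(w)|=25, |Ess(w)|=6:

[(1, 8, 0), (3, 7, 1), (4, 3, 0), (4, 5, 1), (7, 1, 0), (7, 5, 3)]


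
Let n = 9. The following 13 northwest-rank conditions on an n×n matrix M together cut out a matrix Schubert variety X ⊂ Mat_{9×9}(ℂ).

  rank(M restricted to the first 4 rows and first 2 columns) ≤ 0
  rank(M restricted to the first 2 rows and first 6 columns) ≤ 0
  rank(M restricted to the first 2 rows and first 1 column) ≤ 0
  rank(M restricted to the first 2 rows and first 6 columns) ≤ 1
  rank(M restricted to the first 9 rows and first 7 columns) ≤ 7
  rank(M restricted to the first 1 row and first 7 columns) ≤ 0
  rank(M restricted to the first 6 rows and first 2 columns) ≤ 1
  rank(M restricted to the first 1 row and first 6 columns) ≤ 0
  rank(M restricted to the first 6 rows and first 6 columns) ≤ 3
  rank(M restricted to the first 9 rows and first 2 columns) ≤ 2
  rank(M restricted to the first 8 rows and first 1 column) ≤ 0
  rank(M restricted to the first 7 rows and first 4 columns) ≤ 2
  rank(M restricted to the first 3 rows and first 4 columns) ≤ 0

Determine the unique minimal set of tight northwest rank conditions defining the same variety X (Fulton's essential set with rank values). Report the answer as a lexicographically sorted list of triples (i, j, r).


Propagating the 13 rank bounds to every northwest block:

  row 1: 0  0  0  0  0  0  0  1  1
  row 2: 0  0  0  0  0  0  1  2  2
  row 3: 0  0  0  0  1  1  2  3  3
  row 4: 0  0  1  1  2  2  3  4  4
  row 5: 0  1  2  2  3  3  4  5  5
  row 6: 0  1  2  2  3  3  4  5  6
  row 7: 0  1  2  2  3  4  5  6  7
  row 8: 0  1  2  3  4  5  6  7  8
  row 9: 1  2  3  4  5  6  7  8  9

giving w = (8, 7, 5, 3, 2, 9, 6, 4, 1) via Δ²R.

D(w) has 26 cells with 7 SE-corners; essential set:

[(1, 7, 0), (2, 6, 0), (3, 4, 0), (4, 2, 0), (6, 6, 3), (7, 4, 2), (8, 1, 0)]


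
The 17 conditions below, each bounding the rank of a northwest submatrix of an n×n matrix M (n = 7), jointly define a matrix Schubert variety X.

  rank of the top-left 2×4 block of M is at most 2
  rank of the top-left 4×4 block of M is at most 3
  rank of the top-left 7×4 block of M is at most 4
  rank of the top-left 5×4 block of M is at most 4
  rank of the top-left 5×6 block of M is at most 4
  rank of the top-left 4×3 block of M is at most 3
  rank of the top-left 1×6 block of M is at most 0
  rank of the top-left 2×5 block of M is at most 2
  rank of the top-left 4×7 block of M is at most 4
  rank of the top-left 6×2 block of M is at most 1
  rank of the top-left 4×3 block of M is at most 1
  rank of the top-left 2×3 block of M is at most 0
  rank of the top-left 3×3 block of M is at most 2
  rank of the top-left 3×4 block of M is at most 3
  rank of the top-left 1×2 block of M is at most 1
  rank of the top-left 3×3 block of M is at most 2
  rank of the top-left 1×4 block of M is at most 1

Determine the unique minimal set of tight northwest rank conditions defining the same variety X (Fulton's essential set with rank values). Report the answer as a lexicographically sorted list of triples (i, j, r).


Reconstructing r_w from the 17 given conditions:

  row 1: 0  0  0  0  0  0  1
  row 2: 0  0  0  1  1  1  2
  row 3: 1  1  1  2  2  2  3
  row 4: 1  1  1  2  3  3  4
  row 5: 1  1  2  3  4  4  5
  row 6: 1  1  2  3  4  5  6
  row 7: 1  2  3  4  5  6  7

hence w(1..7) = (7, 4, 1, 5, 3, 6, 2).

Fulton essential set (4 of the 13 Rothe cells):

[(1, 6, 0), (2, 3, 0), (4, 3, 1), (6, 2, 1)]


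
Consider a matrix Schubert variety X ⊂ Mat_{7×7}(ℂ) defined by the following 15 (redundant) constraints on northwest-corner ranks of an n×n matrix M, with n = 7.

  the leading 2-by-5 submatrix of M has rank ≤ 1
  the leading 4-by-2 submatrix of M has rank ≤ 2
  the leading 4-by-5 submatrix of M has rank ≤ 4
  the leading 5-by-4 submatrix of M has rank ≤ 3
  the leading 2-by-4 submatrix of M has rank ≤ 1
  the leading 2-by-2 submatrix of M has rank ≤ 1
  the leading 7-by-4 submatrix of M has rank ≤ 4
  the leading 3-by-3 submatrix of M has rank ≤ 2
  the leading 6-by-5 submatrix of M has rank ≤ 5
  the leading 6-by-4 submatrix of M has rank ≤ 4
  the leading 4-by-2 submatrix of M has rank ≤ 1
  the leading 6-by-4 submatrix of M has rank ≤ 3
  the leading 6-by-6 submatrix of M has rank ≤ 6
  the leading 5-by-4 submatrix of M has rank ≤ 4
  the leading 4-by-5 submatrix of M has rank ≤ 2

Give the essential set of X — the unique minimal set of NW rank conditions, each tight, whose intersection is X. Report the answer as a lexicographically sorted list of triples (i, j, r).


Propagating the 15 rank bounds to every northwest block:

  1  1  1  1  1  1  1
  1  1  1  1  1  2  2
  1  1  2  2  2  3  3
  1  1  2  2  2  3  4
  1  2  3  3  3  4  5
  1  2  3  3  4  5  6
  1  2  3  4  5  6  7

hence w(1..7) = (1, 6, 3, 7, 2, 5, 4).

D(w) has 9 cells with 4 SE-corners; essential set:

[(2, 5, 1), (4, 2, 1), (4, 5, 2), (6, 4, 3)]


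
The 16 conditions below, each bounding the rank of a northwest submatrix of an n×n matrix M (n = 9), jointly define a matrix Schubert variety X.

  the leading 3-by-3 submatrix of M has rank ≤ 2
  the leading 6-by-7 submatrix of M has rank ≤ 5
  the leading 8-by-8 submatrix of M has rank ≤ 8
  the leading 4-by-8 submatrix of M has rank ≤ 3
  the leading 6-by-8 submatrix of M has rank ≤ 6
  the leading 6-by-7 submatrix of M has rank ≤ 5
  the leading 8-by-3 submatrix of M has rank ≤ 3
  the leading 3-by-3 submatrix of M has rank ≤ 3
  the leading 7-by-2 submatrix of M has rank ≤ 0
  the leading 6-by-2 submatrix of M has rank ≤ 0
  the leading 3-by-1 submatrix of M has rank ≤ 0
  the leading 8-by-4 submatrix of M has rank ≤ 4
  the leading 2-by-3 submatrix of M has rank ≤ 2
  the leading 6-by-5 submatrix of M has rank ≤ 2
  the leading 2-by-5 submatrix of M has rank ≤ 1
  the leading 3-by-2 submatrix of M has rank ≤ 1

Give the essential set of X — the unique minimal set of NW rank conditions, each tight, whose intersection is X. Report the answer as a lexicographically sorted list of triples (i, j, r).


The tightest implied rank at each (i,j), from the 16 conditions:

  0  0  1  1  1  1  1  1  1
  0  0  1  1  1  2  2  2  2
  0  0  1  2  2  3  3  3  3
  0  0  1  2  2  3  3  3  4
  0  0  1  2  2  3  4  4  5
  0  0  1  2  2  3  4  5  6
  0  0  1  2  3  4  5  6  7
  1  1  2  3  4  5  6  7  8
  1  2  3  4  5  6  7  8  9

the unique w with this rank table is (3, 6, 4, 9, 7, 8, 5, 1, 2).

Fulton essential set (4 of the 21 Rothe cells):

[(2, 5, 1), (4, 8, 3), (6, 5, 2), (7, 2, 0)]


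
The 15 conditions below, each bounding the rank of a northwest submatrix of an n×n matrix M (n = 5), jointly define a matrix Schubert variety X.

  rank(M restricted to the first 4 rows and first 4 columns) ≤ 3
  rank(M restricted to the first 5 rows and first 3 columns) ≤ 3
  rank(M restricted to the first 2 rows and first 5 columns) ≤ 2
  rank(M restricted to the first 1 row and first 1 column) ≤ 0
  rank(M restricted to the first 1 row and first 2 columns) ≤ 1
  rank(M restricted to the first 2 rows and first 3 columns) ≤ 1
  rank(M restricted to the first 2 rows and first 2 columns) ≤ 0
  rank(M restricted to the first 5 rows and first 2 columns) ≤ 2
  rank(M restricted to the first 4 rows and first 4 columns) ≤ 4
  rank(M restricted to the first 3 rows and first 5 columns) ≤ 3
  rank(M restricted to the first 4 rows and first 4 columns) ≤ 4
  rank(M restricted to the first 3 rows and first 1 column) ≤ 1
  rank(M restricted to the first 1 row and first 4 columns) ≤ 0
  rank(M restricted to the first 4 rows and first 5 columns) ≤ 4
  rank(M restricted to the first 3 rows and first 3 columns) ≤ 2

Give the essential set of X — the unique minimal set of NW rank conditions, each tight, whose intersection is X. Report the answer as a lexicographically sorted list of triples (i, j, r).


The tightest implied rank at each (i,j), from the 15 conditions:

  row 1: 0 | 0 | 0 | 0 | 1
  row 2: 0 | 0 | 1 | 1 | 2
  row 3: 1 | 1 | 2 | 2 | 3
  row 4: 1 | 2 | 3 | 3 | 4
  row 5: 1 | 2 | 3 | 4 | 5

hence w(1..5) = (5, 3, 1, 2, 4).

|D(w)|=6, |Ess(w)|=2:

[(1, 4, 0), (2, 2, 0)]


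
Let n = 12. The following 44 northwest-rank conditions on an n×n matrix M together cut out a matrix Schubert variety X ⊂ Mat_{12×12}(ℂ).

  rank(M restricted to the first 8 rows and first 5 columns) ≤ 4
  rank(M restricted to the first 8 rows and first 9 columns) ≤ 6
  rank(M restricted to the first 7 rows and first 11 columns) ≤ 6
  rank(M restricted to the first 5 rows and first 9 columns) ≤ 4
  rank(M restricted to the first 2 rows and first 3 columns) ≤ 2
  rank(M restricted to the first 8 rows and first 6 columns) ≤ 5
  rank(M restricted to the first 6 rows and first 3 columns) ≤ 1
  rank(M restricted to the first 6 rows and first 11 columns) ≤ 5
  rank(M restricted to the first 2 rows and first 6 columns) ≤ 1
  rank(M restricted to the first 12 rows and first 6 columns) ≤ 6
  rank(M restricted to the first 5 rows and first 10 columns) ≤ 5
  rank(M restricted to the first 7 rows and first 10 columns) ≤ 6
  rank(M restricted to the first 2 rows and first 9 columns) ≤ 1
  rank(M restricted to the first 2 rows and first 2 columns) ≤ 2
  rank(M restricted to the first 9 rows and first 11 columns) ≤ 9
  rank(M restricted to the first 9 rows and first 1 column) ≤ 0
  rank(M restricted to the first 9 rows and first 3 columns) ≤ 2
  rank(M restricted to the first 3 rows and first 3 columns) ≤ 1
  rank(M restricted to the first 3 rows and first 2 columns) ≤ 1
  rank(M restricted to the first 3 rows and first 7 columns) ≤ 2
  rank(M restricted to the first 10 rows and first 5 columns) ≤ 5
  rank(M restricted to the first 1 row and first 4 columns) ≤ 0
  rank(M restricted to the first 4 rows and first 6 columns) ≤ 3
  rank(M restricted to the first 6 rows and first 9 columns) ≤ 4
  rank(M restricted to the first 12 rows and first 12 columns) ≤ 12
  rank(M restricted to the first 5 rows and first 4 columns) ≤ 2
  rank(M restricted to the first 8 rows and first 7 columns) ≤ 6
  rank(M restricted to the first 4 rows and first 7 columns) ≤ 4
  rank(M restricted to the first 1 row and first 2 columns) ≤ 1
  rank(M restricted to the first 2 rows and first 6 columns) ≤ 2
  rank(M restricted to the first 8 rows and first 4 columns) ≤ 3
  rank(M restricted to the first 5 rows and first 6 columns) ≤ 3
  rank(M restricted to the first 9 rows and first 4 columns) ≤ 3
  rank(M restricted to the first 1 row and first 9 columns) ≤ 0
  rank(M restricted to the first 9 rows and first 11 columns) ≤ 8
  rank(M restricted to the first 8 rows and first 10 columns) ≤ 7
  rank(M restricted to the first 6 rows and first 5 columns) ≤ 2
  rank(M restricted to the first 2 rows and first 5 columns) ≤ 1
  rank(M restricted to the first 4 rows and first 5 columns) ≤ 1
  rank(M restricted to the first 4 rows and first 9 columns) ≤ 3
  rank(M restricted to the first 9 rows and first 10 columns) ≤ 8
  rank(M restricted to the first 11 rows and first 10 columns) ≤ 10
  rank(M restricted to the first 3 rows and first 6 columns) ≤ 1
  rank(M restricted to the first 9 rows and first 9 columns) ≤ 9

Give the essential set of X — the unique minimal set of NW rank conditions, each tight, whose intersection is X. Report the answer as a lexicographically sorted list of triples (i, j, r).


Reconstructing r_w from the 44 given conditions:

  0 0 0 0 0 0 0 0 0 1 1 1
  0 1 1 1 1 1 1 1 1 2 2 2
  0 1 1 1 1 1 2 2 2 3 3 3
  0 1 1 1 1 2 3 3 3 4 4 4
  0 1 1 2 2 3 4 4 4 5 5 5
  0 1 1 2 2 3 4 4 4 5 5 6
  0 1 2 3 3 4 5 5 5 6 6 7
  0 1 2 3 4 5 6 6 6 7 7 8
  0 1 2 3 4 5 6 7 7 8 8 9
  1 2 3 4 5 6 7 8 8 9 9 10
  1 2 3 4 5 6 7 8 9 10 10 11
  1 2 3 4 5 6 7 8 9 10 11 12

hence w(1..12) = (10, 2, 7, 6, 4, 12, 3, 5, 8, 1, 9, 11).

D(w) has 30 cells with 8 SE-corners; essential set:

[(1, 9, 0), (3, 6, 1), (4, 5, 1), (6, 3, 1), (6, 5, 2), (6, 9, 4), (6, 11, 5), (9, 1, 0)]
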